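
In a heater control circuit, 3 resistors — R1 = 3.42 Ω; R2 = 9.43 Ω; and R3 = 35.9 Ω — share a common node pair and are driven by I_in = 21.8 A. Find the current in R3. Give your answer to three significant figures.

Conductances: ΣG = 1/3.42 + 1/9.43 + 1/35.9 = 0.4263 (1/Ω).
Current divider: I(R3) = I_in · G_k/ΣG = 21.8 × (0.02786/0.4263) = 21.8 × 0.06534 = 1.424 A.

I ≈ 1.42 A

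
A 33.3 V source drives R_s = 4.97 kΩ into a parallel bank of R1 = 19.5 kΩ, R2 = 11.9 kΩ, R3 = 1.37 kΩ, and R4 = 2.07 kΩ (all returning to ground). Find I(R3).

I ≈ 3.16 mA

Equivalent of the parallel group: R_p = 0.7417 kΩ.
V_A by voltage divider: V_A = 33.3 × 0.7417/(4.97 + 0.7417) = 4.324 V.
Branch current I = V_A/R3 = 4.324/1.37 = 3.156 mA.
(Equivalently: I_total = 5.830 mA, then current-divider fraction G_k/ΣG = 0.5414.)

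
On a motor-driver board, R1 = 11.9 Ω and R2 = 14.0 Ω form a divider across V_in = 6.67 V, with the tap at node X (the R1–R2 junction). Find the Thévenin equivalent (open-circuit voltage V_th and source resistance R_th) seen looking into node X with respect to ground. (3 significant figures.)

V_th ≈ 3.61 V, R_th ≈ 6.43 Ω

With X open, the divider is unloaded: V_th = 6.67 × 14.0/25.90 = 3.605 V.
Looking into X with the source shorted: R_th = R1·R2/(R1+R2) = 11.90 × 14.0/25.90 = 6.432 Ω.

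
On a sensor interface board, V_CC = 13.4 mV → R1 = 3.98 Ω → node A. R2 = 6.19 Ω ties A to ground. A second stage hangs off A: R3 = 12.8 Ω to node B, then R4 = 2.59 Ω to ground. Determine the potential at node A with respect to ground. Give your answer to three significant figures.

V_A ≈ 7.05 mV

Looking into the second stage from A: R3 + R4 = 15.39 Ω appears in parallel with R2.
R2 ‖ (R3+R4) = 4.414 Ω.
V_A = 13.4 × 4.414/(3.98 + 4.414) = 7.047 mV.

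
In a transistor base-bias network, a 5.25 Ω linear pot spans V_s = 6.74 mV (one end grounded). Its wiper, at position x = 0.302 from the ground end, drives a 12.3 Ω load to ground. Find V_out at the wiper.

V_out ≈ 1.87 mV

The pot divides into 3.664 Ω above the wiper and 1.585 Ω below.
Lower segment in parallel with the load: 1.585 ‖ 12.3 = 1.404 Ω.
Loaded-divider output: V_out = 6.74 × 0.2771 = 1.867 mV.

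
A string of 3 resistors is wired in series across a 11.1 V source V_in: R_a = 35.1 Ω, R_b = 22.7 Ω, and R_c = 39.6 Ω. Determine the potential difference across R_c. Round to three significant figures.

ΣR = 35.1 + 22.7 + 39.6 = 97.40 Ω.
Voltage divider: V = V_in · (39.60 / 97.40) = 11.1 × 0.4066 = 4.513 V.

V ≈ 4.51 V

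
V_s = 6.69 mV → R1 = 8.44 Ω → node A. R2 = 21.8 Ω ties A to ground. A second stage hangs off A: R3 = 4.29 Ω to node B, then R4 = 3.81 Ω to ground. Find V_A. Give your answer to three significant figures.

V_A ≈ 2.75 mV

Node A sees R2 in parallel with the series input of stage 2, R3 + R4 = 8.100 Ω.
Effective lower resistance at A: R2 ‖ 8.100 = 5.906 Ω.
First divider: V_A = V_s · 5.906/(8.44 + 5.906) = 2.754 mV.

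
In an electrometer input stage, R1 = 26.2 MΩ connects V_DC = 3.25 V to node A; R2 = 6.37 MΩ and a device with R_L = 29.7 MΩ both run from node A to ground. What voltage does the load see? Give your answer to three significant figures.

V_out ≈ 0.542 V

R2 ‖ R_L = (6.37 × 29.7)/(6.37 + 29.7) = 5.245 MΩ.
Then V_out = V_DC · R2'/(R1 + R2') = 3.25 × 5.245/31.45 = 0.5421 V.
(Unloaded it would be 0.636 V; the load pulls it down.)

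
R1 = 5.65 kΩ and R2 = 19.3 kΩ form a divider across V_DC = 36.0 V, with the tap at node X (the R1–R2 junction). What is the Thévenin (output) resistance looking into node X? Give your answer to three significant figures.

R_th ≈ 4.37 kΩ

Zeroing V_DC shorts the top of R1 to ground, so R_th = R1 ‖ R2 = 4.371 kΩ.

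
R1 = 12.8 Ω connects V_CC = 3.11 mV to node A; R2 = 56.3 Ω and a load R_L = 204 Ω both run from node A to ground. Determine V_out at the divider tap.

First combine the lower leg with the load: R2 ‖ R_L = 44.12 Ω.
Then V_out = V_CC · R2'/(R1 + R2') = 3.11 × 44.12/56.92 = 2.411 mV.
(Unloaded it would be 2.53 mV; the load pulls it down.)

V_out ≈ 2.41 mV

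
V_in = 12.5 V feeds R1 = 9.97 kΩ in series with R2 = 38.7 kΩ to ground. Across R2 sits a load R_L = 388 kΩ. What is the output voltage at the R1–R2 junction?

The load sits in parallel with R2, giving an effective lower resistance R2' = R2·R_L/(R2+R_L) = 35.19 kΩ.
Voltage divider with the loaded lower leg: V_out = 12.5 × 35.19/(9.97 + 35.19) = 12.5 × 0.7792 = 9.740 V.

V_out ≈ 9.74 V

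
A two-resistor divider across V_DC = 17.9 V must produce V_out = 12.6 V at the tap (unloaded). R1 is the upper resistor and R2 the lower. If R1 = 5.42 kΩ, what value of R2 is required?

V_out/V_DC = R2/(R1+R2) = 0.7039.
Rearranging, R2 = R1·k/(1−k) = 5.42 × 2.377 = 12.89 kΩ.

R2 ≈ 12.9 kΩ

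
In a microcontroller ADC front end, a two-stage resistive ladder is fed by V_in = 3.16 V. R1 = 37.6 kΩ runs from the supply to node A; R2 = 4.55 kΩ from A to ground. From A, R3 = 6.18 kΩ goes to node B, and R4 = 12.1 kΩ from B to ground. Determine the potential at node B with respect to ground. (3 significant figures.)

V_B ≈ 0.185 V

Node A sees R2 in parallel with the series input of stage 2, R3 + R4 = 18.28 kΩ.
Effective lower resistance at A: R2 ‖ 18.28 = 3.643 kΩ.
So V_A = 3.16 × 0.08833 = 0.2791 V.
Then the unloaded second divider: V_B = V_A × R4/(R3+R4) = 0.2791 × 0.6619 = 0.1848 V.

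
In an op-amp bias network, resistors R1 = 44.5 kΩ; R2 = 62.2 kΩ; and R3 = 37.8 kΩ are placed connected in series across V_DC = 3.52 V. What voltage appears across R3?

Series total: ΣR = 44.5 + 62.2 + 37.8 = 144.5 kΩ.
V = V_DC · R/ΣR = 3.52 × 0.2616 = 0.9208 V.

V ≈ 0.921 V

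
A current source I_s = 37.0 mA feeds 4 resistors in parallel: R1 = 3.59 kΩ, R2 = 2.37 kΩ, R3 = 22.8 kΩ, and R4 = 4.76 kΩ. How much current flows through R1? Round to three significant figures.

Conductances: ΣG = 1/3.59 + 1/2.37 + 1/22.8 + 1/4.76 = 0.9544 (1/kΩ).
By the current-divider rule, I = I_s · G_k/ΣG = 37.0 × 0.2918 = 10.80 mA.

I ≈ 10.8 mA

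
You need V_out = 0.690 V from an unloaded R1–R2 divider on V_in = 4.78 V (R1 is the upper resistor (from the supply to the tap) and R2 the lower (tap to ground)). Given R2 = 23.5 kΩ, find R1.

V_out/V_in = R2/(R1+R2) = 0.1444.
Rearranging, R1 = R2·(1−k)/k = 23.5 × 5.928 = 139.3 kΩ.

R1 ≈ 139 kΩ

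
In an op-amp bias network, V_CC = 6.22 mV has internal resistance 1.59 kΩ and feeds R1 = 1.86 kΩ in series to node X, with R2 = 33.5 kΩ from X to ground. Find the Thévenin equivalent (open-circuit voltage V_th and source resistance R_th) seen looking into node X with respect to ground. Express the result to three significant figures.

R1' = 1.59 + 1.86 = 3.450 kΩ (source resistance + R1).
With X open, the divider is unloaded: V_th = 6.22 × 33.5/36.95 = 5.639 mV.
With V_CC suppressed (replaced by a short), R_th = R1' ‖ R2 = (3.450 × 33.5)/(3.450 + 33.5) = 3.128 kΩ.

V_th ≈ 5.64 mV, R_th ≈ 3.13 kΩ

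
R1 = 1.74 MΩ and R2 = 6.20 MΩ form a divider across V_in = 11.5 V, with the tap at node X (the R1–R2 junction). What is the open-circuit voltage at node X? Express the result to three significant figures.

V_th is the unloaded tap voltage: V_in · R2/(R1+R2) = 11.5 × 0.7809 = 8.980 V.

V_th ≈ 8.98 V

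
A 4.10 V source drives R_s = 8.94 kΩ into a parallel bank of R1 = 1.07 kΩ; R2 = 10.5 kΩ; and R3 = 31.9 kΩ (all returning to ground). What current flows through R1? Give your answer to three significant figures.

I ≈ 0.365 mA

Equivalent of the parallel group: R_p = 0.9424 kΩ.
Node voltage V_A = V_CC · R_p/(R_s + R_p) = 4.10 × 0.09536 = 0.3910 V.
Branch current I = V_A/R1 = 0.3910/1.07 = 0.3654 mA.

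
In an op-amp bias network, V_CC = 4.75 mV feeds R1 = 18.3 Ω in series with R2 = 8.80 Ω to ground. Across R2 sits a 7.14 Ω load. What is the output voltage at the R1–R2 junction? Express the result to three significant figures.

V_out ≈ 0.842 mV

R2 ‖ R_L = (8.80 × 7.14)/(8.80 + 7.14) = 3.942 Ω.
Now apply the divider: V_out = 4.75 × 0.1772 = 0.8418 mV.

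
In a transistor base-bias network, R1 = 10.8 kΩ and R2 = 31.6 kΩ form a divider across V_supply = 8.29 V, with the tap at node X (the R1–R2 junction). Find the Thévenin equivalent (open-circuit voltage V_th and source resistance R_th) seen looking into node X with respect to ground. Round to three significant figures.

V_th is the unloaded tap voltage: V_supply · R2/(R1+R2) = 8.29 × 0.7453 = 6.178 V.
Looking into X with the source shorted: R_th = R1·R2/(R1+R2) = 10.80 × 31.6/42.40 = 8.049 kΩ.

V_th ≈ 6.18 V, R_th ≈ 8.05 kΩ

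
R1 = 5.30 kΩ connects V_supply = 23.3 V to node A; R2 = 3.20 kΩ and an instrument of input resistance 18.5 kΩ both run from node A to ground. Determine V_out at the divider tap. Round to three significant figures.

V_out ≈ 7.92 V

First combine the lower leg with the load: R2 ‖ R_L = 2.728 kΩ.
Then V_out = V_supply · R2'/(R1 + R2') = 23.3 × 2.728/8.028 = 7.918 V.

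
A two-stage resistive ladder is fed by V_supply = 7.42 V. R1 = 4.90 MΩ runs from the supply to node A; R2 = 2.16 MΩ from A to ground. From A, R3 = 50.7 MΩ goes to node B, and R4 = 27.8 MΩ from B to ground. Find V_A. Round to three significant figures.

Node A sees R2 in parallel with the series input of stage 2, R3 + R4 = 78.50 MΩ.
Effective lower resistance at A: R2 ‖ 78.50 = 2.102 MΩ.
V_A = 7.42 × 2.102/(4.90 + 2.102) = 2.228 V.

V_A ≈ 2.23 V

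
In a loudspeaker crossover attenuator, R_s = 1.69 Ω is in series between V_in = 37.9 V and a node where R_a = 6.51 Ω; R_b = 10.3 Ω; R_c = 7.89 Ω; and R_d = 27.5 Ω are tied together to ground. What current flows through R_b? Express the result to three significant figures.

Parallel bank: R_p = 1/(1/6.51 + 1/10.3 + 1/7.89 + 1/27.5) = 2.417 Ω.
V_A by voltage divider: V_A = 37.9 × 2.417/(1.69 + 2.417) = 22.30 V.
Branch current I = V_A/R_b = 22.30/10.3 = 2.165 A.

I ≈ 2.17 A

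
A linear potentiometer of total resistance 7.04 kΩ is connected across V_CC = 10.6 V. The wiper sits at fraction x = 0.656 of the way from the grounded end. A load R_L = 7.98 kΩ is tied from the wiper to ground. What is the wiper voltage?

V_out ≈ 5.80 V

Split the track: R_lower = x·R_p = 4.618 kΩ, R_upper = (1−x)·R_p = 2.422 kΩ.
(x·R_p) ‖ R_L = 2.925 kΩ.
Then V_out = V_CC · 2.925/(2.422 + 2.925) = 5.799 V.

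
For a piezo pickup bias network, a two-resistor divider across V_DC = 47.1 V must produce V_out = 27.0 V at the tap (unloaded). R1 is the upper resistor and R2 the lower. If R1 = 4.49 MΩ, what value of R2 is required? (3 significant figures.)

V_out/V_DC = R2/(R1+R2) = 0.5732.
Rearranging, R2 = R1·k/(1−k) = 4.49 × 1.343 = 6.031 MΩ.

R2 ≈ 6.03 MΩ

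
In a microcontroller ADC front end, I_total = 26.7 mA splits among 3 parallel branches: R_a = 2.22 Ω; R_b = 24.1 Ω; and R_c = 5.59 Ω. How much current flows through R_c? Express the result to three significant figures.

ΣG = 1/2.22 + 1/24.1 + 1/5.59 = 0.6708.
Current divider: I(R_c) = I_total · G_k/ΣG = 26.7 × (0.1789/0.6708) = 26.7 × 0.2667 = 7.120 mA.

I ≈ 7.12 mA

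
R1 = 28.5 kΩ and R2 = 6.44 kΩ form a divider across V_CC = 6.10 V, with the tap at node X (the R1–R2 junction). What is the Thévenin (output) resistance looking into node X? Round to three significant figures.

R_th ≈ 5.25 kΩ

Looking into X with the source shorted: R_th = R1·R2/(R1+R2) = 28.50 × 6.44/34.94 = 5.253 kΩ.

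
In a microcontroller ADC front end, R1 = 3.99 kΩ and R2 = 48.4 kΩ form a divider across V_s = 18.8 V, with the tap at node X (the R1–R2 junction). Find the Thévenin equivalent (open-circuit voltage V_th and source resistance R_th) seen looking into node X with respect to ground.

V_th ≈ 17.4 V, R_th ≈ 3.69 kΩ

Open-circuit (no load on X): V_th = V_s · R2/(R1 + R2) = 18.8 × 48.4/(3.990 + 48.4) = 17.37 V.
With V_s suppressed (replaced by a short), R_th = R1 ‖ R2 = (3.990 × 48.4)/(3.990 + 48.4) = 3.686 kΩ.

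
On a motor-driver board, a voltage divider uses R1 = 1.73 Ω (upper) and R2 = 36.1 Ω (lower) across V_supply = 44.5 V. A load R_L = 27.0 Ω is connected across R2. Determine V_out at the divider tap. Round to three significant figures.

V_out ≈ 40.0 V

The load sits in parallel with R2, giving an effective lower resistance R2' = R2·R_L/(R2+R_L) = 15.45 Ω.
Now apply the divider: V_out = 44.5 × 0.8993 = 40.02 V.
(Unloaded it would be 42.5 V; the load pulls it down.)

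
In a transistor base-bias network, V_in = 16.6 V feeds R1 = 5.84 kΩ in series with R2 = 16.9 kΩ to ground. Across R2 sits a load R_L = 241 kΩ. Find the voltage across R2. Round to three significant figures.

First combine the lower leg with the load: R2 ‖ R_L = 15.79 kΩ.
Voltage divider with the loaded lower leg: V_out = 16.6 × 15.79/(5.84 + 15.79) = 16.6 × 0.7300 = 12.12 V.

V_out ≈ 12.1 V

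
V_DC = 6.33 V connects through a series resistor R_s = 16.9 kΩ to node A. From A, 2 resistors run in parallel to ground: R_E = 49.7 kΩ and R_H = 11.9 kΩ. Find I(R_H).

Parallel bank: R_p = 1/(1/49.7 + 1/11.9) = 9.601 kΩ.
Node voltage V_A = V_DC · R_p/(R_s + R_p) = 6.33 × 0.3623 = 2.293 V.
I(R_H) = V_A / R_H = 2.293/11.9 = 0.1927 mA.
(Equivalently: I_total = 0.2389 mA, then current-divider fraction G_k/ΣG = 0.8068.)

I ≈ 0.193 mA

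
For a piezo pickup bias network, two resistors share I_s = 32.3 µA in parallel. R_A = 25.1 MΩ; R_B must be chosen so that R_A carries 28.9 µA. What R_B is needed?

In a two-way split, I_A/I_s = R_B/(R_A + R_B).
28.9/32.3 = R_B/(R_A + R_B) → R_B = R_A · (0.8947)/(1 − 0.8947) = 25.1 × 8.500 = 213.4 MΩ.

R_B ≈ 213 MΩ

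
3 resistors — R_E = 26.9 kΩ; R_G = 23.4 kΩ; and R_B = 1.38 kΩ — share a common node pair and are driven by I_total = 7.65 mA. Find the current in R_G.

I ≈ 0.406 mA

ΣG = 1/26.9 + 1/23.4 + 1/1.38 = 0.8045.
R_G takes the fraction G_k/ΣG = 0.04274/0.8045 = 0.05312, so I = 7.65 × 0.05312 = 0.4063 mA.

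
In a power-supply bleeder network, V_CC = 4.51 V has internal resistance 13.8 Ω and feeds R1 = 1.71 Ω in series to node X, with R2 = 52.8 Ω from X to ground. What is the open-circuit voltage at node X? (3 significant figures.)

V_th ≈ 3.49 V

R1' = 13.8 + 1.71 = 15.51 Ω (source resistance + R1).
Open-circuit (no load on X): V_th = V_CC · R2/(R1' + R2) = 4.51 × 52.8/(15.51 + 52.8) = 3.486 V.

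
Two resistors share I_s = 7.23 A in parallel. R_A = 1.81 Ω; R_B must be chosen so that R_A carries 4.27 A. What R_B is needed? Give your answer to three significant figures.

R_B ≈ 2.61 Ω

The fraction through R_A equals R_B/(R_A+R_B).
4.27/7.23 = R_B/(R_A + R_B) → R_B = R_A · (0.5906)/(1 − 0.5906) = 1.81 × 1.443 = 2.611 Ω.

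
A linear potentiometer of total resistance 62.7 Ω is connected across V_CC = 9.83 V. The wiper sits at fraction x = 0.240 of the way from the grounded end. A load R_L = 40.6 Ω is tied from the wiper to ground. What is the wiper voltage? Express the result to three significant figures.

Split the track: R_lower = x·R_p = 15.05 Ω, R_upper = (1−x)·R_p = 47.65 Ω.
(x·R_p) ‖ R_L = 10.98 Ω.
Then V_out = V_CC · 10.98/(47.65 + 10.98) = 1.841 V.
(Unloaded: V_out = x·V_CC = 2.36 V.)

V_out ≈ 1.84 V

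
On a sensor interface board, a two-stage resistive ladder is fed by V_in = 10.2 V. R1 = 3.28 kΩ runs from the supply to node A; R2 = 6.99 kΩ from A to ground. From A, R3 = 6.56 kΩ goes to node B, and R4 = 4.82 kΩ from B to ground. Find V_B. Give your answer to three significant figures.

The second stage (R3 + R4 = 11.38 kΩ) loads node A in parallel with R2.
Effective lower resistance at A: R2 ‖ 11.38 = 4.330 kΩ.
V_A = 10.2 × 4.330/(3.28 + 4.330) = 5.804 V.
Then the unloaded second divider: V_B = V_A × R4/(R3+R4) = 5.804 × 0.4236 = 2.458 V.

V_B ≈ 2.46 V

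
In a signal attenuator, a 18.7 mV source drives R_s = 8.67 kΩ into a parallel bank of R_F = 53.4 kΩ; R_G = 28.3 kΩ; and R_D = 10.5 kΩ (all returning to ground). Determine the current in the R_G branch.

I ≈ 0.288 µA

Parallel bank: R_p = 1/(1/53.4 + 1/28.3 + 1/10.5) = 6.698 kΩ.
V_A by voltage divider: V_A = 18.7 × 6.698/(8.67 + 6.698) = 8.150 mV.
I(R_G) = V_A / R_G = 8.150/28.3 = 0.2880 µA.
(Check via current divider: I_total = 1.217 µA; share G_k/ΣG = 0.2367 → same result.)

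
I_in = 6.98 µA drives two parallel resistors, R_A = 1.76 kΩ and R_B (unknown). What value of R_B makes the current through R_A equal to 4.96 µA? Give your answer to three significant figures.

R_B ≈ 4.32 kΩ

The fraction through R_A equals R_B/(R_A+R_B).
With f = 0.7106, R_B = R_A · f/(1−f) = 1.76 × 2.455 = 4.322 kΩ.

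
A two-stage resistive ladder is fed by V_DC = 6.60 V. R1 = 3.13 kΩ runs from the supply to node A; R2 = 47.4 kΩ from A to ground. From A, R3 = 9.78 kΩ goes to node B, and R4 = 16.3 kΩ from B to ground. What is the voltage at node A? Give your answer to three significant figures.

V_A ≈ 5.56 V

Node A sees R2 in parallel with the series input of stage 2, R3 + R4 = 26.08 kΩ.
Effective lower resistance at A: R2 ‖ 26.08 = 16.82 kΩ.
So V_A = 6.60 × 0.8431 = 5.565 V.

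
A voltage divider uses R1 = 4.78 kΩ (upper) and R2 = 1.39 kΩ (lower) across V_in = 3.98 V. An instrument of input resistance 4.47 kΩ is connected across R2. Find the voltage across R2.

V_out ≈ 0.723 V

R2 ‖ R_L = (1.39 × 4.47)/(1.39 + 4.47) = 1.060 kΩ.
Now apply the divider: V_out = 3.98 × 0.1815 = 0.7226 V.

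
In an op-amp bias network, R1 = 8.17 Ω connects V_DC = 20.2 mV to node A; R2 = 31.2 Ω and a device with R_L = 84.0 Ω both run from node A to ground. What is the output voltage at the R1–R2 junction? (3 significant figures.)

R2 ‖ R_L = (31.2 × 84.0)/(31.2 + 84.0) = 22.75 Ω.
Then V_out = V_DC · R2'/(R1 + R2') = 20.2 × 22.75/30.92 = 14.86 mV.

V_out ≈ 14.9 mV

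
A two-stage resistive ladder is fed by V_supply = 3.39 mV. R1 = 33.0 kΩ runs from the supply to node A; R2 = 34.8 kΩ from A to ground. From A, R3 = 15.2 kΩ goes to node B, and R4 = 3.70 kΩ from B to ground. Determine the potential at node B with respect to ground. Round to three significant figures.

V_B ≈ 0.180 mV

Node A sees R2 in parallel with the series input of stage 2, R3 + R4 = 18.90 kΩ.
Effective lower resistance at A: R2 ‖ 18.90 = 12.25 kΩ.
V_A = 3.39 × 12.25/(33.0 + 12.25) = 0.9176 mV.
Stage 2 is unloaded, so V_B = V_A · R4/(R3+R4) = 0.9176 × 3.70/18.90 = 0.1796 mV.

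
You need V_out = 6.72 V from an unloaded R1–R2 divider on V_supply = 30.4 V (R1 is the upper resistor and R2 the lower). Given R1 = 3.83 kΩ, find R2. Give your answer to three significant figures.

R2 ≈ 1.09 kΩ

V_out/V_supply = R2/(R1+R2) = 0.2211.
R2 = R1 · 0.2211/(1 − 0.2211) = 1.087 kΩ.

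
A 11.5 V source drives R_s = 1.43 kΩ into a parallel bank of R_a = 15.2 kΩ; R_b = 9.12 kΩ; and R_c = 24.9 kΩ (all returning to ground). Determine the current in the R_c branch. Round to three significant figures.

Combine the parallel branches: R_p = (1/15.2 + 1/9.12 + 1/24.9)⁻¹ = 4.638 kΩ.
Node voltage V_A = V_supply · R_p/(R_s + R_p) = 11.5 × 0.7643 = 8.790 V.
Branch current I = V_A/R_c = 8.790/24.9 = 0.3530 mA.

I ≈ 0.353 mA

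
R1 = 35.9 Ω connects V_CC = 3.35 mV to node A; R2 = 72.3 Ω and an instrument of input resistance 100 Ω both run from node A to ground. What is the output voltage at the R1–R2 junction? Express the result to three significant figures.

V_out ≈ 1.81 mV

First combine the lower leg with the load: R2 ‖ R_L = 41.96 Ω.
Then V_out = V_CC · R2'/(R1 + R2') = 3.35 × 41.96/77.86 = 1.805 mV.
(Unloaded it would be 2.24 mV; the load pulls it down.)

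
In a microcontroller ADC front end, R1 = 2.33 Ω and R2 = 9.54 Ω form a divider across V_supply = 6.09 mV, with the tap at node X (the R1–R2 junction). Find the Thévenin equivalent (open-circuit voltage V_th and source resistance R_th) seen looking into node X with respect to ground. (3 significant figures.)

V_th ≈ 4.89 mV, R_th ≈ 1.87 Ω

V_th is the unloaded tap voltage: V_supply · R2/(R1+R2) = 6.09 × 0.8037 = 4.895 mV.
With V_supply suppressed (replaced by a short), R_th = R1 ‖ R2 = (2.330 × 9.54)/(2.330 + 9.54) = 1.873 Ω.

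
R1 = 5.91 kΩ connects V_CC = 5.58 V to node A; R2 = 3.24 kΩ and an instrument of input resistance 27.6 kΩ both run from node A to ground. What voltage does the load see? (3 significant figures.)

The load sits in parallel with R2, giving an effective lower resistance R2' = R2·R_L/(R2+R_L) = 2.900 kΩ.
Voltage divider with the loaded lower leg: V_out = 5.58 × 2.900/(5.91 + 2.900) = 5.58 × 0.3291 = 1.837 V.
(Unloaded it would be 1.98 V; the load pulls it down.)

V_out ≈ 1.84 V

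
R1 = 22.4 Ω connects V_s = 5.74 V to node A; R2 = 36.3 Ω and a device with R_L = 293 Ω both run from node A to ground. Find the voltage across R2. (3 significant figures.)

V_out ≈ 3.39 V

R2 ‖ R_L = (36.3 × 293)/(36.3 + 293) = 32.30 Ω.
Voltage divider with the loaded lower leg: V_out = 5.74 × 32.30/(22.4 + 32.30) = 5.74 × 0.5905 = 3.389 V.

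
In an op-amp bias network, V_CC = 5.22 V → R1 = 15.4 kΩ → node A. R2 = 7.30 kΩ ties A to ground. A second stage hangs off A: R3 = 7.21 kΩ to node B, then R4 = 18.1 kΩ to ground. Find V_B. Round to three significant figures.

Looking into the second stage from A: R3 + R4 = 25.31 kΩ appears in parallel with R2.
R2 ‖ (R3+R4) = 5.666 kΩ.
First divider: V_A = V_CC · 5.666/(15.4 + 5.666) = 1.404 V.
V_B = V_A × 0.7151 = 1.004 V.

V_B ≈ 1.00 V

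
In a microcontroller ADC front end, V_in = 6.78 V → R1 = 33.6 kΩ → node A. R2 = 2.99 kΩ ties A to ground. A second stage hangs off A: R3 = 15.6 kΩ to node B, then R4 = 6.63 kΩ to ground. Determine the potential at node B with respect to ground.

V_B ≈ 0.147 V

Looking into the second stage from A: R3 + R4 = 22.23 kΩ appears in parallel with R2.
Effective lower resistance at A: R2 ‖ 22.23 = 2.636 kΩ.
V_A = 6.78 × 2.636/(33.6 + 2.636) = 0.4931 V.
Stage 2 is unloaded, so V_B = V_A · R4/(R3+R4) = 0.4931 × 6.63/22.23 = 0.1471 V.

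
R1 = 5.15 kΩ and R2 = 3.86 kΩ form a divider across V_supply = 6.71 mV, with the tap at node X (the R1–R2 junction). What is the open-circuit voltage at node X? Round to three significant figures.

V_th ≈ 2.87 mV

V_th is the unloaded tap voltage: V_supply · R2/(R1+R2) = 6.71 × 0.4284 = 2.875 mV.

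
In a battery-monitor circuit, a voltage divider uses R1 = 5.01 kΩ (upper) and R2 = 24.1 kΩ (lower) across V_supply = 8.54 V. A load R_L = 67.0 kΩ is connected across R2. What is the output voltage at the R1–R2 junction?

V_out ≈ 6.66 V

R2 ‖ R_L = (24.1 × 67.0)/(24.1 + 67.0) = 17.72 kΩ.
Voltage divider with the loaded lower leg: V_out = 8.54 × 17.72/(5.01 + 17.72) = 8.54 × 0.7796 = 6.658 V.
(Unloaded it would be 7.07 V; the load pulls it down.)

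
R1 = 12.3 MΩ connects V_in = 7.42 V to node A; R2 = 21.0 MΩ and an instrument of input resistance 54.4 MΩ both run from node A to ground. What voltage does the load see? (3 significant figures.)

V_out ≈ 4.10 V

The load sits in parallel with R2, giving an effective lower resistance R2' = R2·R_L/(R2+R_L) = 15.15 MΩ.
Then V_out = V_in · R2'/(R1 + R2') = 7.42 × 15.15/27.45 = 4.095 V.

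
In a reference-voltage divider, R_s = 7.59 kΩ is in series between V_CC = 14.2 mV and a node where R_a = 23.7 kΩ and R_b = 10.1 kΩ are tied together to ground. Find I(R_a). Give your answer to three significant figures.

Equivalent of the parallel group: R_p = 7.082 kΩ.
Node voltage V_A = V_CC · R_p/(R_s + R_p) = 14.2 × 0.4827 = 6.854 mV.
I(R_a) = V_A / R_a = 6.854/23.7 = 0.2892 µA.
(Equivalently: I_total = 0.9678 µA, then current-divider fraction G_k/ΣG = 0.2988.)

I ≈ 0.289 µA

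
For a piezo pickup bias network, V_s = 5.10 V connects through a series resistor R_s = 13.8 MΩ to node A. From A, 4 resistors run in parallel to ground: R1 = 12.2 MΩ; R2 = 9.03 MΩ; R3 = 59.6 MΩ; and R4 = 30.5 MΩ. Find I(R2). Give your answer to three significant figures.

I ≈ 0.130 µA

Equivalent of the parallel group: R_p = 4.128 MΩ.
V_A by voltage divider: V_A = 5.10 × 4.128/(13.8 + 4.128) = 1.174 V.
Branch current I = V_A/R2 = 1.174/9.03 = 0.1300 µA.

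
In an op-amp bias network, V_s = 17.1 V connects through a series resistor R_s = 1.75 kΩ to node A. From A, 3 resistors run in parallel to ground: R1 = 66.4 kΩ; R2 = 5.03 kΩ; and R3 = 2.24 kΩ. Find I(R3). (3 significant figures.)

I ≈ 3.54 mA

Equivalent of the parallel group: R_p = 1.514 kΩ.
V_A = 17.1 × 1.514/3.264 = 7.933 V.
I(R3) = V_A / R3 = 7.933/2.24 = 3.542 mA.
(Check via current divider: I_total = 5.238 mA; share G_k/ΣG = 0.6761 → same result.)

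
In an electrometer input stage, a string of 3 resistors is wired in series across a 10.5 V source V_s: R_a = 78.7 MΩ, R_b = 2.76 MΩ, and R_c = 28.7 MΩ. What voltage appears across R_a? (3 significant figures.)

Series total: ΣR = 78.7 + 2.76 + 28.7 = 110.2 MΩ.
Voltage divider: V = V_s · (78.70 / 110.2) = 10.5 × 0.7144 = 7.501 V.

V ≈ 7.50 V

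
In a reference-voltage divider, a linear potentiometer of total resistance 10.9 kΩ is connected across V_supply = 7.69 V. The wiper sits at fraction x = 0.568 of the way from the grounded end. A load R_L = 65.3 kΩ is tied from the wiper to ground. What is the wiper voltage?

Lower segment x·R_p = 6.191 kΩ; upper segment (1−x)·R_p = 4.709 kΩ.
(x·R_p) ‖ R_L = 5.655 kΩ.
Then V_out = V_supply · 5.655/(4.709 + 5.655) = 4.196 V.

V_out ≈ 4.20 V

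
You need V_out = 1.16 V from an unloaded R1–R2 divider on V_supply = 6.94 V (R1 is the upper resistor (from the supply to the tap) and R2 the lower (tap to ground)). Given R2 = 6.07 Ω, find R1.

V_out/V_supply = R2/(R1+R2) = 0.1671.
R1 = R2·(1/k − 1) = 6.07 × 4.983 = 30.25 Ω.

R1 ≈ 30.2 Ω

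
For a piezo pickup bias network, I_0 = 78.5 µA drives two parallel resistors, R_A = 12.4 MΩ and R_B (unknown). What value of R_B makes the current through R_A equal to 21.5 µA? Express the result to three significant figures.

The fraction through R_A equals R_B/(R_A+R_B).
21.5/78.5 = R_B/(R_A + R_B) → R_B = R_A · (0.2739)/(1 − 0.2739) = 12.4 × 0.3772 = 4.677 MΩ.

R_B ≈ 4.68 MΩ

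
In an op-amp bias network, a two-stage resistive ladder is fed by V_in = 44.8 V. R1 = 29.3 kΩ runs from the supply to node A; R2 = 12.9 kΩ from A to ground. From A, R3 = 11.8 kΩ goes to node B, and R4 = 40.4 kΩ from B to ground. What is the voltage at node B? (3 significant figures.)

V_B ≈ 9.05 V

Looking into the second stage from A: R3 + R4 = 52.20 kΩ appears in parallel with R2.
R2 ‖ (R3+R4) = 10.34 kΩ.
First divider: V_A = V_in · 10.34/(29.3 + 10.34) = 11.69 V.
Stage 2 is unloaded, so V_B = V_A · R4/(R3+R4) = 11.69 × 40.4/52.20 = 9.047 V.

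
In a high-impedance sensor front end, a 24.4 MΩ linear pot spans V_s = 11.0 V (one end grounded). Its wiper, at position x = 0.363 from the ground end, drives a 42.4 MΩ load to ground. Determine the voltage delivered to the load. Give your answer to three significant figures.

Split the track: R_lower = x·R_p = 8.857 MΩ, R_upper = (1−x)·R_p = 15.54 MΩ.
(x·R_p) ‖ R_L = 7.327 MΩ.
V_out = 11.0 × 7.327/(15.54 + 7.327) = 3.524 V.
(Unloaded: V_out = x·V_s = 3.99 V.)

V_out ≈ 3.52 V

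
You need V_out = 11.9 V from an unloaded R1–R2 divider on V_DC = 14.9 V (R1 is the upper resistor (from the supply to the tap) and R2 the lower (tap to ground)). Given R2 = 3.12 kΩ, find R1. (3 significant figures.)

Required fraction k = V_out/V_DC = 0.7987.
R1 = R2·(1/k − 1) = 3.12 × 0.2521 = 0.7866 kΩ.

R1 ≈ 0.787 kΩ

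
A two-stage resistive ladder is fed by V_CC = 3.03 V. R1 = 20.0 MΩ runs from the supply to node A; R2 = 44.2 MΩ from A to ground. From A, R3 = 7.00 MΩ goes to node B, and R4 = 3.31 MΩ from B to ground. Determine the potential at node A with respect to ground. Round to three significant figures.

V_A ≈ 0.893 V

The second stage (R3 + R4 = 10.31 MΩ) loads node A in parallel with R2.
Effective lower resistance at A: R2 ‖ 10.31 = 8.360 MΩ.
First divider: V_A = V_CC · 8.360/(20.0 + 8.360) = 0.8932 V.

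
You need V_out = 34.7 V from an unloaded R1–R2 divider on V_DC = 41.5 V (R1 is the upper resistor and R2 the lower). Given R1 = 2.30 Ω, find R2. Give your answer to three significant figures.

Required fraction k = V_out/V_DC = 0.8361.
So R2 = R1 · V_out/(V_DC − V_out) = 2.30 × 34.7/(41.5 − 34.7) = 2.30 × 5.103 = 11.74 Ω.

R2 ≈ 11.7 Ω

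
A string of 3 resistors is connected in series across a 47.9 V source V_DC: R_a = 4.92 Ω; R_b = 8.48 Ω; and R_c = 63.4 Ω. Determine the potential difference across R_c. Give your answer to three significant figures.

V ≈ 39.5 V

ΣR = 4.92 + 8.48 + 63.4 = 76.80 Ω.
V = V_DC · R/ΣR = 47.9 × 0.8255 = 39.54 V.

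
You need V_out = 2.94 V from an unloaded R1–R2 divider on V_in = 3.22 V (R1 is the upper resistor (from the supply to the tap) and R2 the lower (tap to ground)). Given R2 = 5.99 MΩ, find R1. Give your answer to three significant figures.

V_out/V_in = R2/(R1+R2) = 0.9130.
R1 = R2·(1/k − 1) = 5.99 × 0.09524 = 0.5705 MΩ.

R1 ≈ 0.570 MΩ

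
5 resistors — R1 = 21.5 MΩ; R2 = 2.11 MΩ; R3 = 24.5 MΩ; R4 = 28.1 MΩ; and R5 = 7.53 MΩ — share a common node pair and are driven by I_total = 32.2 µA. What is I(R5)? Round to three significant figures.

Conductances: ΣG = 1/21.5 + 1/2.11 + 1/24.5 + 1/28.1 + 1/7.53 = 0.7297 (1/MΩ).
By the current-divider rule, I = I_total · G_k/ΣG = 32.2 × 0.1820 = 5.861 µA.

I ≈ 5.86 µA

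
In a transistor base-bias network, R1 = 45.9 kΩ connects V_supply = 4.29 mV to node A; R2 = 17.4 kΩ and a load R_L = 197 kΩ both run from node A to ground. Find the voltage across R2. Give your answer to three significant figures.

V_out ≈ 1.11 mV

R2 ‖ R_L = (17.4 × 197)/(17.4 + 197) = 15.99 kΩ.
Then V_out = V_supply · R2'/(R1 + R2') = 4.29 × 15.99/61.89 = 1.108 mV.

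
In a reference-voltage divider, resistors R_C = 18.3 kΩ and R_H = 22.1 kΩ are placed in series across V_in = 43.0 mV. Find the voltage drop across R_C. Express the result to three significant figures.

V ≈ 19.5 mV

Series total: ΣR = 18.3 + 22.1 = 40.40 kΩ.
V = V_in · R/ΣR = 43.0 × 0.4530 = 19.48 mV.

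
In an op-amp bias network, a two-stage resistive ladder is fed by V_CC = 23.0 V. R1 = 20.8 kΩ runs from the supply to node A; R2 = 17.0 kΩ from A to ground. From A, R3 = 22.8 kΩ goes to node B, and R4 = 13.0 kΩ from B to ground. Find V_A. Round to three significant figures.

V_A ≈ 8.20 V

Node A sees R2 in parallel with the series input of stage 2, R3 + R4 = 35.80 kΩ.
R2 ‖ (R3+R4) = 11.53 kΩ.
First divider: V_A = V_CC · 11.53/(20.8 + 11.53) = 8.201 V.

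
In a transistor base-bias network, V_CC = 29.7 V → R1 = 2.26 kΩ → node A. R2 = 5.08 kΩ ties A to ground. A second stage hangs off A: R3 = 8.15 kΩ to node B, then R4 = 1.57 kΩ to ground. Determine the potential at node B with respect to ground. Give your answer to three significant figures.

V_B ≈ 2.86 V

The second stage (R3 + R4 = 9.720 kΩ) loads node A in parallel with R2.
R2 ‖ (R3+R4) = 3.336 kΩ.
So V_A = 29.7 × 0.5962 = 17.71 V.
Then the unloaded second divider: V_B = V_A × R4/(R3+R4) = 17.71 × 0.1615 = 2.860 V.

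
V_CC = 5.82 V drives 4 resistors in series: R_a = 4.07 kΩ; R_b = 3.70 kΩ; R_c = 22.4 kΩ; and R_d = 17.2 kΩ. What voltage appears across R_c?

V ≈ 2.75 V

Series total: ΣR = 4.07 + 3.70 + 22.4 + 17.2 = 47.37 kΩ.
Voltage divider: V = V_CC · (22.40 / 47.37) = 5.82 × 0.4729 = 2.752 V.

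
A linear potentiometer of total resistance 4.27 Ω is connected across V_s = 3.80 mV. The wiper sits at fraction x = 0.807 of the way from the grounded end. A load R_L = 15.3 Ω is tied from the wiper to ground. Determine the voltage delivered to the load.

The pot divides into 0.8241 Ω above the wiper and 3.446 Ω below.
(x·R_p) ‖ R_L = 2.812 Ω.
V_out = 3.80 × 2.812/(0.8241 + 2.812) = 2.939 mV.

V_out ≈ 2.94 mV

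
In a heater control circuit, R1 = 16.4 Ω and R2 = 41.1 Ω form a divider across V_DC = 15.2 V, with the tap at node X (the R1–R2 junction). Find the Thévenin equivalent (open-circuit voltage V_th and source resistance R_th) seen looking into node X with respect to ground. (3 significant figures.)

With X open, the divider is unloaded: V_th = 15.2 × 41.1/57.50 = 10.86 V.
Zeroing V_DC shorts the top of R1 to ground, so R_th = R1 ‖ R2 = 11.72 Ω.

V_th ≈ 10.9 V, R_th ≈ 11.7 Ω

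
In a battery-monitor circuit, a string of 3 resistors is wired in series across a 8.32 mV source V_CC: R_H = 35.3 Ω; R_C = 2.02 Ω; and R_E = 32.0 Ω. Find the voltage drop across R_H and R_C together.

Series total: ΣR = 35.3 + 2.02 + 32.0 = 69.32 Ω.
R_{R_H..R_C} = 35.3 + 2.02 = 37.32 Ω.
Voltage divider: V = V_CC · (37.32 / 69.32) = 8.32 × 0.5384 = 4.479 mV.

V ≈ 4.48 mV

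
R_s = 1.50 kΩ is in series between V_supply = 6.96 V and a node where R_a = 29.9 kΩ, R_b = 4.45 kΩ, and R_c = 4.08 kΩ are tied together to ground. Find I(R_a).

I ≈ 0.133 mA

Combine the parallel branches: R_p = (1/29.9 + 1/4.45 + 1/4.08)⁻¹ = 1.987 kΩ.
V_A = 6.96 × 1.987/3.487 = 3.966 V.
Branch current I = V_A/R_a = 3.966/29.9 = 0.1326 mA.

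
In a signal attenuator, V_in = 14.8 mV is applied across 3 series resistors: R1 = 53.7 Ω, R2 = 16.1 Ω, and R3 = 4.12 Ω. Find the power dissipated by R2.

ΣR = 73.92 Ω → I = 14.8/73.92 = 0.2002 mA.
P(R2) = I²·R2 = (0.2002)² × 16.1 = 0.6454 µW.

P ≈ 0.645 µW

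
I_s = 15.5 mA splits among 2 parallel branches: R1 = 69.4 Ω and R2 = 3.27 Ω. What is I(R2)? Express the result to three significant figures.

I ≈ 14.8 mA

For two parallel branches, I_k = I_s · (other R)/(sum of R).
So I = 15.5 × 69.4/72.67 = 14.80 mA.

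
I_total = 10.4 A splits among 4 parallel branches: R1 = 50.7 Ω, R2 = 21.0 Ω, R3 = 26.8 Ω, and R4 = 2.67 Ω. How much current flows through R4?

ΣG = 1/50.7 + 1/21.0 + 1/26.8 + 1/2.67 = 0.4792.
R4 takes the fraction G_k/ΣG = 0.3745/0.4792 = 0.7816, so I = 10.4 × 0.7816 = 8.129 A.

I ≈ 8.13 A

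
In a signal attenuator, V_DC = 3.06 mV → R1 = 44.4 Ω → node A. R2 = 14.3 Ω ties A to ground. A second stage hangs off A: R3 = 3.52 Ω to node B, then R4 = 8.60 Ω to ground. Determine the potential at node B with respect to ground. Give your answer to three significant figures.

Node A sees R2 in parallel with the series input of stage 2, R3 + R4 = 12.12 Ω.
R2 ‖ (R3+R4) = 6.560 Ω.
First divider: V_A = V_DC · 6.560/(44.4 + 6.560) = 0.3939 mV.
Then the unloaded second divider: V_B = V_A × R4/(R3+R4) = 0.3939 × 0.7096 = 0.2795 mV.

V_B ≈ 0.280 mV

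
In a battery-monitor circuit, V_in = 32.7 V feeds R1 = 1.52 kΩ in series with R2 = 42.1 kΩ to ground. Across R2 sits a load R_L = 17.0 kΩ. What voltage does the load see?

R2 ‖ R_L = (42.1 × 17.0)/(42.1 + 17.0) = 12.11 kΩ.
Now apply the divider: V_out = 32.7 × 0.8885 = 29.05 V.

V_out ≈ 29.1 V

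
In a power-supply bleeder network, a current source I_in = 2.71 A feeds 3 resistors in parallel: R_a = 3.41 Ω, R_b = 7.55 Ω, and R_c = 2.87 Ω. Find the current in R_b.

Conductances: ΣG = 1/3.41 + 1/7.55 + 1/2.87 = 0.7741 (1/Ω).
By the current-divider rule, I = I_in · G_k/ΣG = 2.71 × 0.1711 = 0.4637 A.

I ≈ 0.464 A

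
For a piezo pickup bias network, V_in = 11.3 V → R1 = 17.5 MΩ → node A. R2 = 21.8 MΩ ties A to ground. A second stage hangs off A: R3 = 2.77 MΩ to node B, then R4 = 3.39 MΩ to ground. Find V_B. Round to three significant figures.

V_B ≈ 1.34 V

Node A sees R2 in parallel with the series input of stage 2, R3 + R4 = 6.160 MΩ.
Effective lower resistance at A: R2 ‖ 6.160 = 4.803 MΩ.
So V_A = 11.3 × 0.2153 = 2.433 V.
Stage 2 is unloaded, so V_B = V_A · R4/(R3+R4) = 2.433 × 3.39/6.160 = 1.339 V.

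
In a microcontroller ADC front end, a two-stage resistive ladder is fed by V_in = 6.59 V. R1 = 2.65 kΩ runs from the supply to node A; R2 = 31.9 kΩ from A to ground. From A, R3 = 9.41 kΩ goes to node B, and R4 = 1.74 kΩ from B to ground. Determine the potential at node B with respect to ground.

V_B ≈ 0.779 V

The second stage (R3 + R4 = 11.15 kΩ) loads node A in parallel with R2.
R2 ‖ (R3+R4) = 8.262 kΩ.
First divider: V_A = V_in · 8.262/(2.65 + 8.262) = 4.990 V.
V_B = V_A × 0.1561 = 0.7787 V.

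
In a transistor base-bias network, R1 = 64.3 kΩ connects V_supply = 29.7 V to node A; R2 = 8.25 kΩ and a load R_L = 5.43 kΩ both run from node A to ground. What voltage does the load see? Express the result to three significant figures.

V_out ≈ 1.44 V

The load sits in parallel with R2, giving an effective lower resistance R2' = R2·R_L/(R2+R_L) = 3.275 kΩ.
Now apply the divider: V_out = 29.7 × 0.04846 = 1.439 V.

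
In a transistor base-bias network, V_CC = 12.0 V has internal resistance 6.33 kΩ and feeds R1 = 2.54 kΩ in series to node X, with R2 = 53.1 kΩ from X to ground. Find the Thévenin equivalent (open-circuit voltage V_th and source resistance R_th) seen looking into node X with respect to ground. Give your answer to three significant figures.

V_th ≈ 10.3 V, R_th ≈ 7.60 kΩ

R1' = 6.33 + 2.54 = 8.870 kΩ (source resistance + R1).
With X open, the divider is unloaded: V_th = 12.0 × 53.1/61.97 = 10.28 V.
With V_CC suppressed (replaced by a short), R_th = R1' ‖ R2 = (8.870 × 53.1)/(8.870 + 53.1) = 7.600 kΩ.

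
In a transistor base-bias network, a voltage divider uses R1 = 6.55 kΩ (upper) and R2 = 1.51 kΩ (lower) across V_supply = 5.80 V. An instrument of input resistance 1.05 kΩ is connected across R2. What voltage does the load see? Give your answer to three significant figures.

V_out ≈ 0.501 V

The load sits in parallel with R2, giving an effective lower resistance R2' = R2·R_L/(R2+R_L) = 0.6193 kΩ.
Then V_out = V_supply · R2'/(R1 + R2') = 5.80 × 0.6193/7.169 = 0.5010 V.
(Unloaded it would be 1.09 V; the load pulls it down.)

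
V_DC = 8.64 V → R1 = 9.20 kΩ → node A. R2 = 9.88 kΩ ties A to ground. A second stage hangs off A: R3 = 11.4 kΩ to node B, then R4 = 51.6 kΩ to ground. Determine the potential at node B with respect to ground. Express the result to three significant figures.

Node A sees R2 in parallel with the series input of stage 2, R3 + R4 = 63.00 kΩ.
Effective lower resistance at A: R2 ‖ 63.00 = 8.541 kΩ.
V_A = 8.64 × 8.541/(9.20 + 8.541) = 4.159 V.
Stage 2 is unloaded, so V_B = V_A · R4/(R3+R4) = 4.159 × 51.6/63.00 = 3.407 V.

V_B ≈ 3.41 V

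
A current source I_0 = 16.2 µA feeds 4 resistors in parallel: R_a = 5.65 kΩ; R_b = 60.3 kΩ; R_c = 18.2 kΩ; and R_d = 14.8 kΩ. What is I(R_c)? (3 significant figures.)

I ≈ 2.82 µA

Conductances: ΣG = 1/5.65 + 1/60.3 + 1/18.2 + 1/14.8 = 0.3161 (1/kΩ).
Current divider: I(R_c) = I_0 · G_k/ΣG = 16.2 × (0.05495/0.3161) = 16.2 × 0.1738 = 2.816 µA.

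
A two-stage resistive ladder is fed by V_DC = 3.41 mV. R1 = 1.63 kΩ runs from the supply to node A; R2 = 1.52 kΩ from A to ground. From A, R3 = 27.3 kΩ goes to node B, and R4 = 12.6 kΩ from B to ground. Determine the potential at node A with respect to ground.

V_A ≈ 1.61 mV

Node A sees R2 in parallel with the series input of stage 2, R3 + R4 = 39.90 kΩ.
R2 ‖ (R3+R4) = 1.464 kΩ.
So V_A = 3.41 × 0.4732 = 1.614 mV.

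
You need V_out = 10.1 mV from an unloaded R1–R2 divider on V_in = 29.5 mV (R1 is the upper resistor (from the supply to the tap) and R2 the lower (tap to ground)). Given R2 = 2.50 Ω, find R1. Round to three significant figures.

R1 ≈ 4.80 Ω

The divider ratio is R2/(R1+R2) = 10.1/29.5 = 0.3424.
R1 = R2·(1/k − 1) = 2.50 × 1.921 = 4.802 Ω.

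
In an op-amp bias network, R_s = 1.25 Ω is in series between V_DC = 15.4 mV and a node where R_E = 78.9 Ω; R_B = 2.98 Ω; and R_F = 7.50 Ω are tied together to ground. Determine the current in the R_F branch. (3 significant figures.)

Combine the parallel branches: R_p = (1/78.9 + 1/2.98 + 1/7.50)⁻¹ = 2.077 Ω.
Node voltage V_A = V_DC · R_p/(R_s + R_p) = 15.4 × 0.6242 = 9.613 mV.
I(R_F) = V_A / R_F = 9.613/7.50 = 1.282 mA.

I ≈ 1.28 mA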